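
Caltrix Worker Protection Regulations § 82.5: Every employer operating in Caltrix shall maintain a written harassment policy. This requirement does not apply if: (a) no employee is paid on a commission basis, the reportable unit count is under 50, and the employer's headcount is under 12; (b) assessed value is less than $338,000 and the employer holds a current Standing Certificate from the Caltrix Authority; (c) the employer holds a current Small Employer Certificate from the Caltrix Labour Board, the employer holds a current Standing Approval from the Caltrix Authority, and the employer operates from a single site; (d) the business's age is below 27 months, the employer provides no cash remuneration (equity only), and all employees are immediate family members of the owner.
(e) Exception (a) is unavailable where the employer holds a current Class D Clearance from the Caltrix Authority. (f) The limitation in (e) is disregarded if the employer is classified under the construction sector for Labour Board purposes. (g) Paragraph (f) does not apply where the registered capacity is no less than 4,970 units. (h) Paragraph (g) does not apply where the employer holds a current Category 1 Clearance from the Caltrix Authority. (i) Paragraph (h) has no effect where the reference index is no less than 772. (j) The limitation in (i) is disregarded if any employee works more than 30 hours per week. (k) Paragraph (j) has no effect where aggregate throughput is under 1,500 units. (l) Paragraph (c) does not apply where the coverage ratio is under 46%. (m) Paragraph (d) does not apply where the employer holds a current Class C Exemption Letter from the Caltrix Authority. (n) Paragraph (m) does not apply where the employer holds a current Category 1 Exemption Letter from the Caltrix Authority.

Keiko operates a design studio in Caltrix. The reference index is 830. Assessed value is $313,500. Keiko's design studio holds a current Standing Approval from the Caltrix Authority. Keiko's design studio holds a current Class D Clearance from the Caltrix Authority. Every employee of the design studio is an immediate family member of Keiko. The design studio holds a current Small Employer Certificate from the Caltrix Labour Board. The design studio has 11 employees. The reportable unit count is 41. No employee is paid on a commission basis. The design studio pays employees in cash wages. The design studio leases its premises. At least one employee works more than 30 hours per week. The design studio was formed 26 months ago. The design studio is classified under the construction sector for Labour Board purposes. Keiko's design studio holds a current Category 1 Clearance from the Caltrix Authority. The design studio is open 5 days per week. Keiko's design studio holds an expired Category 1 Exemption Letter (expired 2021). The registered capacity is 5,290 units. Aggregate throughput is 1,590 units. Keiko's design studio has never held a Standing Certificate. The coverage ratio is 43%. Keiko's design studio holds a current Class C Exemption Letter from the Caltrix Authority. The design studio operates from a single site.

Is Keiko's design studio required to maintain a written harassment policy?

Exception (a)'s conditions are all satisfied: no employee is paid on commission; the reportable unit count is 41, under the 50 limit; the employer's headcount is 11, under the 12 limit. Under paragraphs (e)–(k): (e) applies (a current Class D Clearance is held), but is set aside by (f): (f) is triggered — the design studio is classified under the construction sector. (g) would limit (f) — the registered capacity is 5,290 units, meeting the 4,970 units threshold — but (h) sets (g) aside: (h) operates against (g): a current Category 1 Clearance is held. (i) would limit (h) — the reference index is 830, meeting the 772 threshold — but (j) sets (i) aside: (j) operates against (i): at least one employee exceeds 30 hours/week. (k), which would lift (j), is inapplicable — aggregate throughput is 1,590 units, not under 1,500 units. (a) remains available.
Exception (b) requires that the employer holds a current Standing Certificate from the Caltrix Authority; but there is no Standing Certificate in force, so (b) is unavailable.
Exception (c)'s conditions are all satisfied: a current Small Employer Certificate is held; a current Standing Approval is held; the employer operates from a single site. But applying paragraph (l): (l) operates against (c): the coverage ratio is 43%, under the 46% limit. (c) is therefore removed.
Exception (d) does not apply: employees are paid cash wages.

No — exception (a) applies; Keiko's design studio is not required to maintain a written harassment policy.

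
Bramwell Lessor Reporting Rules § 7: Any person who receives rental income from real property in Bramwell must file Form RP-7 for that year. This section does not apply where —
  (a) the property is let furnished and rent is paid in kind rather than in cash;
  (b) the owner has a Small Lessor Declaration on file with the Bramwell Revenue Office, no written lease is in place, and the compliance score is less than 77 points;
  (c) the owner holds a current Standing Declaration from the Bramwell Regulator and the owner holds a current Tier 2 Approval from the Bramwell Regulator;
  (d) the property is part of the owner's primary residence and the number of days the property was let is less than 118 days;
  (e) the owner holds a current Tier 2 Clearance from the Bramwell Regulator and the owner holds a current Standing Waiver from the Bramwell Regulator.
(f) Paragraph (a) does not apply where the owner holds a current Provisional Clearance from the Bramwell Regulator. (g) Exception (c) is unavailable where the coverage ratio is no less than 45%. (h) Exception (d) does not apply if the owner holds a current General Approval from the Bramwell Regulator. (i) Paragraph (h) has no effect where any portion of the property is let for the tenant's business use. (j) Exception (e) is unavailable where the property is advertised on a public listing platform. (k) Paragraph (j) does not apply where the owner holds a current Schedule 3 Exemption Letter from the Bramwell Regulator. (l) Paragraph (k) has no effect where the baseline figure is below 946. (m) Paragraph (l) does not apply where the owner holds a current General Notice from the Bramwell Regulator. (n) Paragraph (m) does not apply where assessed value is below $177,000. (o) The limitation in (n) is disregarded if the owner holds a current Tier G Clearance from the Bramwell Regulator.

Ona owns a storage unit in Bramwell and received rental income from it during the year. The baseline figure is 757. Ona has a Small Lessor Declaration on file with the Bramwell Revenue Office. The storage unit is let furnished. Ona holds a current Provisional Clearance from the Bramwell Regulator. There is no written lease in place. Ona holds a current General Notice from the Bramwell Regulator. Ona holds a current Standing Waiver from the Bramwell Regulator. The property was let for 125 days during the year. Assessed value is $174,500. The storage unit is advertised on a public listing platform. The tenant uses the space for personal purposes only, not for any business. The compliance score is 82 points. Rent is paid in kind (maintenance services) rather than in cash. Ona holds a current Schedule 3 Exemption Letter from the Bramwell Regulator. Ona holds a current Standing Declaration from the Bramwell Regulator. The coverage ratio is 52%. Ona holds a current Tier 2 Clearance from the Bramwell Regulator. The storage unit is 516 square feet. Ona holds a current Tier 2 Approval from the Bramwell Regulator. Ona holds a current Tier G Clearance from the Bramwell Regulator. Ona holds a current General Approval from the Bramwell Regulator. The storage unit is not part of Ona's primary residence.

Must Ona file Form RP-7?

Exception (a): the property is let furnished; rent is paid in kind — every condition holds. But applying paragraph (f): (f) is engaged — a current Provisional Clearance is held. Exception (a) does not apply.
Exception (b) fails — the compliance score is 82 points, not less than 77 points.
Exception (c)'s conditions are all satisfied: a current Standing Declaration is held; a current Tier 2 Approval is held. But applying paragraph (g): (g) operates against (c): the coverage ratio is 52%, meeting the 45% threshold. So (c) is unavailable.
Exception (d) requires that the property is part of the owner's primary residence; but the storage unit is not part of the primary residence, so (d) is unavailable.
All of (e)'s requirements are met (a current Tier 2 Clearance is held; a current Standing Waiver is held). As to paragraphs (j)–(o): (j) would limit (e) — the property is publicly advertised — but (k) sets (j) aside: (k) operates against (j): a current Schedule 3 Exemption Letter is held. (l) operates (the baseline figure is 757, below the 946 limit), but is itself disapplied by (m): (m) operates against (l): a current General Notice is held. (n) would limit (m) — assessed value is $174,500, below the $177,000 limit — but (o) sets (n) aside: (o) operates against (n): a current Tier G Clearance is held. Exception (e) stands.

No — exception (e) applies; Ona is not required to file Form RP-7.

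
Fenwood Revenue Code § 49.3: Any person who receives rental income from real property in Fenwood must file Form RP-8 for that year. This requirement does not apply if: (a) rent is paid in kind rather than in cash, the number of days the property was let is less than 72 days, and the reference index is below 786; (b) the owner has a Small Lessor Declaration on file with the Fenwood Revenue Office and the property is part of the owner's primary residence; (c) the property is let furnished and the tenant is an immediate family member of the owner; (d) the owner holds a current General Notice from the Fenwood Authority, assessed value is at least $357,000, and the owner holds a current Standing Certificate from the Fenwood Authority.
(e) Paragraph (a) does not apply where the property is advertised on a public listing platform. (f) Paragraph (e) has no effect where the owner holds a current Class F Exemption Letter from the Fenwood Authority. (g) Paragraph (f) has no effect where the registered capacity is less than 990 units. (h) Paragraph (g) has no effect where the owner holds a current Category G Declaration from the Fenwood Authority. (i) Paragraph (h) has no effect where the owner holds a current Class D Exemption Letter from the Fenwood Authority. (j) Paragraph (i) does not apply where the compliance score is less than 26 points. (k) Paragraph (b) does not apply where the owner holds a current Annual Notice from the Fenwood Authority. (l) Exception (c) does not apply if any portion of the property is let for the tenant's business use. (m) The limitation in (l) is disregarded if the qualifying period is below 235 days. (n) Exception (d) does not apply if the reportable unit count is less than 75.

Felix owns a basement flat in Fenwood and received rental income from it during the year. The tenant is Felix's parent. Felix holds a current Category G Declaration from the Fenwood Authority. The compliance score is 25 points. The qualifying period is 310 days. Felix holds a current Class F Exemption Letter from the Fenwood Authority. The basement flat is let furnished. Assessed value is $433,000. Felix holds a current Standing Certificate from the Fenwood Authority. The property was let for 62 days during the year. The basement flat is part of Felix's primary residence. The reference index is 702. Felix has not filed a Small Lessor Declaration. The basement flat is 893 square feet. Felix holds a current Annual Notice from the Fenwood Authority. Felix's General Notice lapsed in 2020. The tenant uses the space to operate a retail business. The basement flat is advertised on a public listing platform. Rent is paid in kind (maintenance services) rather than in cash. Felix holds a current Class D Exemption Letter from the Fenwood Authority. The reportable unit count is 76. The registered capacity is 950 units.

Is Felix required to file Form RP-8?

Exception (a)'s conditions are all satisfied: rent is paid in kind; the number of days the property was let is 62 days, less than the 72 days limit; the reference index is 702, below the 786 limit. Considering the limiting provisions: (e) would limit (a) — the property is publicly advertised — but (f) sets (e) aside: (f) operates against (e): a current Class F Exemption Letter is held. (g) would limit (f) — the registered capacity is 950 units, less than the 990 units limit — but (h) sets (g) aside: (h) operates — a current Category G Declaration is held. (i) applies (a current Class D Exemption Letter is held), but is set aside by (j): (j) operates against (i): the compliance score is 25 points, less than the 26 points limit. (a) remains available.
Exception (b) fails — no Small Lessor Declaration is on file.
All of (c)'s requirements are met (the property is let furnished; the tenant is an immediate family member). But applying paragraphs (l)–(m): (l) operates against (c): the space is let for business use. (m) is not engaged (the qualifying period is 310 days, not below 235 days), so (l) stands. So (c) is unavailable.
Exception (d) fails — the General Notice is not current.

No — exception (a) applies; Felix is not required to file Form RP-8.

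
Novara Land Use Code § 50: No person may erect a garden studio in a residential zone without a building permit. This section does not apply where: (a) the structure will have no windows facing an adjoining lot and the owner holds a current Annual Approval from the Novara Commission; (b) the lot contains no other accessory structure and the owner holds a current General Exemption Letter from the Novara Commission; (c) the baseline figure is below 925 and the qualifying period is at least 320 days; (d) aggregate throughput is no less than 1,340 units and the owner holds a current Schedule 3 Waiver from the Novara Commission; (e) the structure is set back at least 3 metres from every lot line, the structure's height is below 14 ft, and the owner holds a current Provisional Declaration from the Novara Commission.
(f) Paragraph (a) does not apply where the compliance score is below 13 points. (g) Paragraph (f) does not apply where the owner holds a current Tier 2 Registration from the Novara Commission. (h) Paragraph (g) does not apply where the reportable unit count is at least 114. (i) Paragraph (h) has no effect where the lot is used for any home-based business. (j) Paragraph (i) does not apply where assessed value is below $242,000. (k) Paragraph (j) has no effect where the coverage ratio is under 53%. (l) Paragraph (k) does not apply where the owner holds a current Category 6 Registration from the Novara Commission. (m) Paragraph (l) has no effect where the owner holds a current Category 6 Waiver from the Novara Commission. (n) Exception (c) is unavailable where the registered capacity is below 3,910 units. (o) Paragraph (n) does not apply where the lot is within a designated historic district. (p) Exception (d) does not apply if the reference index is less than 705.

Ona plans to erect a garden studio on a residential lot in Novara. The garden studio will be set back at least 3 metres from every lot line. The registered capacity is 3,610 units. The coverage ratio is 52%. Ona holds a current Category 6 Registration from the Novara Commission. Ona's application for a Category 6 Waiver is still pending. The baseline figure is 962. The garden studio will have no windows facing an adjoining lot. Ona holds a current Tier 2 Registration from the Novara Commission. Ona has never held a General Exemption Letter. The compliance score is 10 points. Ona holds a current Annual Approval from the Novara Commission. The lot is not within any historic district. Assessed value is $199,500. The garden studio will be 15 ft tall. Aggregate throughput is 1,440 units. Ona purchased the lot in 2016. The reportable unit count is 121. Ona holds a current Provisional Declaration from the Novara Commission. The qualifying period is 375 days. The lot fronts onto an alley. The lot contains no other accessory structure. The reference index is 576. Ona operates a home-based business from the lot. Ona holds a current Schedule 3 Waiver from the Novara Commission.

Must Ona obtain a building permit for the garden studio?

Exception (a) is satisfied on its face — no windows face an adjoining lot; a current Annual Approval is held. But applying paragraphs (f)–(m): (f) is triggered — the compliance score is 10 points, below the 13 points limit. (g) is triggered (a current Tier 2 Registration is held), but yields to (h): (h) operates against (g): the reportable unit count is 121, meeting the 114 threshold. (i) would limit (h) — a home-based business operates on the lot — but (j) sets (i) aside: (j) applies — assessed value is $199,500, below the $242,000 limit. (k) would limit (j) — the coverage ratio is 52%, under the 53% limit — but (l) sets (k) aside: (l) operates — a current Category 6 Registration is held. (m), which would lift (l), is not triggered — no current Category 6 Waiver is held. So (a) is unavailable.
Exception (b) does not apply: there is no General Exemption Letter in force.
Exception (c) requires that the baseline figure is below 925; but the baseline figure is 962, not below 925, so (c) is unavailable.
Exception (d)'s conditions are all satisfied: aggregate throughput is 1,440 units, meeting the 1,340 units threshold; a current Schedule 3 Waiver is held. Turning to paragraph (p): (p) operates against (d): the reference index is 576, less than the 705 limit. (d) is therefore removed.
Exception (e) requires that the structure's height is below 14 ft; but the structure's height is 15 ft, not below 14 ft, so (e) is unavailable.
Every exception is unavailable, so the rule governs.

Yes — Ona must obtain a building permit.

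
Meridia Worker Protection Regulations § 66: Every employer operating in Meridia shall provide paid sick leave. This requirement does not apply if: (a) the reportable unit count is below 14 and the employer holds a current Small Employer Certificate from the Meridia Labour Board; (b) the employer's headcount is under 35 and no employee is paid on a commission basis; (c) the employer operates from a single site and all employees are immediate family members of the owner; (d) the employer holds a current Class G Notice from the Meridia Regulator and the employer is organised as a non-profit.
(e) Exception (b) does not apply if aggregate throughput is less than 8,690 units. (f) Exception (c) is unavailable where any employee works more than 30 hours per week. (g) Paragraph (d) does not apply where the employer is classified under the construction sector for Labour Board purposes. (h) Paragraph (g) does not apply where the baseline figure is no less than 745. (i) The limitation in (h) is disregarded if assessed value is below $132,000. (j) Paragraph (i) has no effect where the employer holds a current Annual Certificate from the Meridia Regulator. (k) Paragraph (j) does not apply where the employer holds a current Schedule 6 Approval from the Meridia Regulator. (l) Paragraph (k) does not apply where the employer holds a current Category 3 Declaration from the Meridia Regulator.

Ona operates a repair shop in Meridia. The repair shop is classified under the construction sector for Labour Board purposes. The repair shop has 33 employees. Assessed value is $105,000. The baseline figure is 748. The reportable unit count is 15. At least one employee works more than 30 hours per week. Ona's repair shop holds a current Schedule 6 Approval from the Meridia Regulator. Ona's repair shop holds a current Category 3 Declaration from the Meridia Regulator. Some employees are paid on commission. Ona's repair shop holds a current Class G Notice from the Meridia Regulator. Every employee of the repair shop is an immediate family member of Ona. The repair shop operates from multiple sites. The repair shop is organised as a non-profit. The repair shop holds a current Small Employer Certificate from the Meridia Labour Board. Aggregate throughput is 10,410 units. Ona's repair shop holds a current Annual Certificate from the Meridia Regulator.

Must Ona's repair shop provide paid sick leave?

No — exception (d) applies; Ona's repair shop is not required to provide paid sick leave.

Exception (a) does not apply: the reportable unit count is 15, not below 14.
Exception (b) does not apply: some employees are paid on commission.
Exception (c) does not apply: the employer operates from multiple sites.
Exception (d) is satisfied on its face — a current Class G Notice is held; the employer is a non-profit. Under paragraphs (g)–(l): (g) would limit (d) — the repair shop is classified under the construction sector — but (h) sets (g) aside: (h) operates against (g): the baseline figure is 748, meeting the 745 threshold. (i) would limit (h) — assessed value is $105,000, below the $132,000 limit — but (j) sets (i) aside: (j) operates against (i): a current Annual Certificate is held. (k) would limit (j) — a current Schedule 6 Approval is held — but (l) sets (k) aside: (l) operates against (k): a current Category 3 Declaration is held. Exception (d) stands.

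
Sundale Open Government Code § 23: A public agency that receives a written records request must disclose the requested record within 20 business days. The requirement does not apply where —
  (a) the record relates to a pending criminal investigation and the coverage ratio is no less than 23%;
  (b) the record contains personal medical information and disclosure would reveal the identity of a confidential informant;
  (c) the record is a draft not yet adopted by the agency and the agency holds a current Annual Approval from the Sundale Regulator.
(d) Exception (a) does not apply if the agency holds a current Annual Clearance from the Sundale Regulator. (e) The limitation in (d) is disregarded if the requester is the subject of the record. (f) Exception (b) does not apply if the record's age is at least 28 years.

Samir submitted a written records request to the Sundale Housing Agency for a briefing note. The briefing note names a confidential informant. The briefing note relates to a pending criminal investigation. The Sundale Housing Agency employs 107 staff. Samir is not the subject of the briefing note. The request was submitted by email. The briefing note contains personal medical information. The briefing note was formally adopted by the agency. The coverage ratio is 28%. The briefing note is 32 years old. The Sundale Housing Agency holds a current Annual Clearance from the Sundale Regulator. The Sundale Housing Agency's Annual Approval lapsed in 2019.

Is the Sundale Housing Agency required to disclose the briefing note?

All of (a)'s requirements are met (the briefing note relates to a pending investigation; the coverage ratio is 28%, meeting the 23% threshold). However, paragraphs (d)–(e) must be considered: (d) operates against (a): a current Annual Clearance is held. (e), which would lift (d), does not operate here — Samir is not the subject of the briefing note. Exception (a) does not apply.
Exception (b): the briefing note contains personal medical information; the briefing note names a confidential informant — every condition holds. Turning to paragraph (f): (f) applies — the record's age is 32 years, meeting the 28 years threshold. Exception (b) does not apply.
Exception (c) requires that the record is a draft not yet adopted by the agency; but the briefing note has been formally adopted, so (c) is unavailable.
No exception is made out. the Sundale Housing Agency falls within the general rule.

Yes — the Sundale Housing Agency must disclose the briefing note.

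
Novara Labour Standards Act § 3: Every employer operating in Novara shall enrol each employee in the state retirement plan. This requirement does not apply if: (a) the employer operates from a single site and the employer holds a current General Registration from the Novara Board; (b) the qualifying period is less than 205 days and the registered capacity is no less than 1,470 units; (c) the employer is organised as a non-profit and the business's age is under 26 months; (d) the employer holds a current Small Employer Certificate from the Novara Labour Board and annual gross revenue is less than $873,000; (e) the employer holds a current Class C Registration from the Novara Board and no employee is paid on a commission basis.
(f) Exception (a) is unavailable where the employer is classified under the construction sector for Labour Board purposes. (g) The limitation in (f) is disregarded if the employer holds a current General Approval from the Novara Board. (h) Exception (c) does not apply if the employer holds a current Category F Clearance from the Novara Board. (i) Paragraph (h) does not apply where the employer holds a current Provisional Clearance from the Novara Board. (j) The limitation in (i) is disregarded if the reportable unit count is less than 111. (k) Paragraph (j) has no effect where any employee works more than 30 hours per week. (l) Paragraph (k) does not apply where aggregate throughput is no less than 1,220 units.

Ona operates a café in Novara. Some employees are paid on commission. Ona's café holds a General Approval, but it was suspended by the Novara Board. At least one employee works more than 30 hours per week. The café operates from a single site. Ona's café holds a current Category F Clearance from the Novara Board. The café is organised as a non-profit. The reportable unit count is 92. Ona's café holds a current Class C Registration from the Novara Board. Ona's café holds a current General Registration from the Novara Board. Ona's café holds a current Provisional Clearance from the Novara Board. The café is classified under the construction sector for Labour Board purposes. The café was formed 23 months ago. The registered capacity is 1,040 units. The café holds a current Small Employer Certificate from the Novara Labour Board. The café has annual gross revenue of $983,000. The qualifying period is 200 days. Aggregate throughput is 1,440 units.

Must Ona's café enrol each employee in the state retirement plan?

Yes — Ona's café must enrol each employee in the state retirement plan.

Exception (a)'s conditions are all satisfied: the employer operates from a single site; a current General Registration is held. But: (f) operates against (a): the café is classified under the construction sector. (g), which would lift (f), is inapplicable — no current General Approval is held. So (a) is unavailable.
Exception (b) requires that the registered capacity is no less than 1,470 units; but the registered capacity is 1,040 units, short of 1,470 units, so (b) is unavailable.
Exception (c): the employer is a non-profit; the business's age is 23 months, under the 26 months limit — every condition holds. But applying paragraphs (h)–(l): (h) operates against (c): a current Category F Clearance is held. (i) would limit (h) — a current Provisional Clearance is held — but (j) sets (i) aside: (j) applies — the reportable unit count is 92, less than the 111 limit. (k) is triggered (at least one employee exceeds 30 hours/week), but is itself disapplied by (l): (l) operates against (k): aggregate throughput is 1,440 units, meeting the 1,220 units threshold. So (c) is unavailable.
Exception (d) requires that annual gross revenue is less than $873,000; but annual gross revenue is $983,000, not less than $873,000, so (d) is unavailable.
Exception (e) does not apply: some employees are paid on commission.
No exception displaces § 3.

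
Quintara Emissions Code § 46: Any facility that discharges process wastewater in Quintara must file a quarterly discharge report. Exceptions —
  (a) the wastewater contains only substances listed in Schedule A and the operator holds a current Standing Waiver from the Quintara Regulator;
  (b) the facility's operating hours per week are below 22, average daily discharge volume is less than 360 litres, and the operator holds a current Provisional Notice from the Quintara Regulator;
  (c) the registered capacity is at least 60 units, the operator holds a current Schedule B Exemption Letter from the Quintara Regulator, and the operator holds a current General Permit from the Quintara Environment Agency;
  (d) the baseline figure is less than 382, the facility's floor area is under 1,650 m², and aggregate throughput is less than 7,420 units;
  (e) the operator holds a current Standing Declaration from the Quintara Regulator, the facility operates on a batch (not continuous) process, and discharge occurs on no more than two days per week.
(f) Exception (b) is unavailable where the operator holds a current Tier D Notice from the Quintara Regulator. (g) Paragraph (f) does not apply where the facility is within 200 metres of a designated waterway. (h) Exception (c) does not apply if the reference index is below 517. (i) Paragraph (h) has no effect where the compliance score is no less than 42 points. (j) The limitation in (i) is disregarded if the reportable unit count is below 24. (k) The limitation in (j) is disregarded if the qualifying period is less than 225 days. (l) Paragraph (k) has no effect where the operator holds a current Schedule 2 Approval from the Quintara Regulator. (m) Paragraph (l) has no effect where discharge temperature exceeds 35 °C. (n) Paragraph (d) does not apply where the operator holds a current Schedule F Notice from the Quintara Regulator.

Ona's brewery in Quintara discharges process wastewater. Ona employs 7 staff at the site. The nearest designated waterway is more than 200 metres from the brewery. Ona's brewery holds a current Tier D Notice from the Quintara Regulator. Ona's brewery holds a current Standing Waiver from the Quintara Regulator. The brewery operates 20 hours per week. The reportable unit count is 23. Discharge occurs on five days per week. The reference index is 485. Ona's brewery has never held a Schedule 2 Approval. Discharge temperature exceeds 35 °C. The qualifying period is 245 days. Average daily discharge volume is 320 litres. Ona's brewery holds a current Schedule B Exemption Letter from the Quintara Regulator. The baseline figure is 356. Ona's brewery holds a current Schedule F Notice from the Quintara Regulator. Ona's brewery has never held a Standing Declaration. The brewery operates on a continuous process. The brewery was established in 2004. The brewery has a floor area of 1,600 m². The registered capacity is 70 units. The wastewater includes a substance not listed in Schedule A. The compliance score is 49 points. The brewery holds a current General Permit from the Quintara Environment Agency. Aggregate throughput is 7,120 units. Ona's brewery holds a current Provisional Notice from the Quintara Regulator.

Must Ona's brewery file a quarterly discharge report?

Exception (a) requires that the wastewater contains only substances listed in Schedule A; but the wastewater includes a non-Schedule-A substance, so (a) is unavailable.
Exception (b) is satisfied on its face — the facility's operating hours per week are 20, below the 22 limit; average daily discharge volume is 320 litres, less than the 360 litres limit; a current Provisional Notice is held. Turning to paragraphs (f)–(g): (f) is engaged — a current Tier D Notice is held. (g), which would lift (f), does not operate here — the brewery is more than 200 m from any designated waterway. So (b) is unavailable.
All of (c)'s requirements are met (the registered capacity is 70 units, meeting the 60 units threshold; a current Schedule B Exemption Letter is held; a current General Permit is held). But: (h) applies — the reference index is 485, below the 517 limit. (i) would limit (h) — the compliance score is 49 points, meeting the 42 points threshold — but (j) sets (i) aside: (j) is engaged — the reportable unit count is 23, below the 24 limit. (k), which would lift (j), is not triggered — the qualifying period is 245 days, not less than 225 days. Exception (c) does not apply.
Exception (d)'s conditions are all satisfied: the baseline figure is 356, less than the 382 limit; the facility's floor area is 1,600 m², under the 1,650 m² limit; aggregate throughput is 7,120 units, less than the 7,420 units limit. However, paragraph (n) must be considered: (n) is triggered — a current Schedule F Notice is held. (d) is therefore removed.
Exception (e) requires that the operator holds a current Standing Declaration from the Quintara Regulator; but the Standing Declaration is not current, so (e) is unavailable.
None of the exceptions is available; § 46 applies in full.

Yes — Ona's brewery must file a quarterly discharge report.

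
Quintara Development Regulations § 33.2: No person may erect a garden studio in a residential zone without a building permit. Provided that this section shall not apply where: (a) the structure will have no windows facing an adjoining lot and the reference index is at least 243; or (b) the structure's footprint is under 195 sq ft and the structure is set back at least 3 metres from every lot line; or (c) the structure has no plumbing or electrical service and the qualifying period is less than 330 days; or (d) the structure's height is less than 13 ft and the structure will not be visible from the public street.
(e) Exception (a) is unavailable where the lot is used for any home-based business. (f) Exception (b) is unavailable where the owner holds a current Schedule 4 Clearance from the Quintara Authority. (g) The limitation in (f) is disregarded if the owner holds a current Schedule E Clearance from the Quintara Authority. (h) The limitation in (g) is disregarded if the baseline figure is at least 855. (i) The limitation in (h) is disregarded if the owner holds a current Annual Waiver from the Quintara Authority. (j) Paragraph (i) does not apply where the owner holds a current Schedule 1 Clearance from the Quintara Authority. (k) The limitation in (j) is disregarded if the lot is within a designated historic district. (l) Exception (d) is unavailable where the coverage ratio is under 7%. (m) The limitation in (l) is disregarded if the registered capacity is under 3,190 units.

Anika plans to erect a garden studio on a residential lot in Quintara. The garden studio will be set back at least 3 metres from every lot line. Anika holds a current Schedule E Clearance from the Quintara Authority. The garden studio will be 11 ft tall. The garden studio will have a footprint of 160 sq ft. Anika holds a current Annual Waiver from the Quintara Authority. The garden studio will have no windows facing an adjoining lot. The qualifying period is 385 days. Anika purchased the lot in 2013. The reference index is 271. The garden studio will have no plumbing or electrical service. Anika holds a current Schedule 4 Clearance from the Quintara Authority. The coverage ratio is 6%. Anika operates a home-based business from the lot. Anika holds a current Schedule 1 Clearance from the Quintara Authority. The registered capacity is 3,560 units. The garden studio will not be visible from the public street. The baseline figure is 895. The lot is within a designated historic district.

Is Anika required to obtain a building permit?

Exception (a)'s conditions are all satisfied: no windows face an adjoining lot; the reference index is 271, meeting the 243 threshold. However, paragraph (e) must be considered: (e) applies — a home-based business operates on the lot. (a) is therefore removed.
All of (b)'s requirements are met (the structure's footprint is 160 sq ft, under the 195 sq ft limit; the setback is at least 3 m on every side). Considering the limiting provisions: (f) operates (a current Schedule 4 Clearance is held), but is displaced by (g): (g) is engaged — a current Schedule E Clearance is held. (h) is engaged (the baseline figure is 895, meeting the 855 threshold), but is itself disapplied by (i): (i) applies — a current Annual Waiver is held. (j) would limit (i) — a current Schedule 1 Clearance is held — but (k) sets (j) aside: (k) operates against (j): the lot is in a historic district. Exception (b) stands.
Exception (c) does not apply: the qualifying period is 385 days, not less than 330 days.
Exception (d)'s conditions are all satisfied: the structure's height is 11 ft, less than the 13 ft limit; the structure will not be visible from the street. Turning to paragraphs (l)–(m): (l) operates against (d): the coverage ratio is 6%, under the 7% limit. (m) is not triggered (the registered capacity is 3,560 units, not under 3,190 units), so (l) stands. (d) is therefore removed.

No — exception (b) applies; Anika does not need a building permit.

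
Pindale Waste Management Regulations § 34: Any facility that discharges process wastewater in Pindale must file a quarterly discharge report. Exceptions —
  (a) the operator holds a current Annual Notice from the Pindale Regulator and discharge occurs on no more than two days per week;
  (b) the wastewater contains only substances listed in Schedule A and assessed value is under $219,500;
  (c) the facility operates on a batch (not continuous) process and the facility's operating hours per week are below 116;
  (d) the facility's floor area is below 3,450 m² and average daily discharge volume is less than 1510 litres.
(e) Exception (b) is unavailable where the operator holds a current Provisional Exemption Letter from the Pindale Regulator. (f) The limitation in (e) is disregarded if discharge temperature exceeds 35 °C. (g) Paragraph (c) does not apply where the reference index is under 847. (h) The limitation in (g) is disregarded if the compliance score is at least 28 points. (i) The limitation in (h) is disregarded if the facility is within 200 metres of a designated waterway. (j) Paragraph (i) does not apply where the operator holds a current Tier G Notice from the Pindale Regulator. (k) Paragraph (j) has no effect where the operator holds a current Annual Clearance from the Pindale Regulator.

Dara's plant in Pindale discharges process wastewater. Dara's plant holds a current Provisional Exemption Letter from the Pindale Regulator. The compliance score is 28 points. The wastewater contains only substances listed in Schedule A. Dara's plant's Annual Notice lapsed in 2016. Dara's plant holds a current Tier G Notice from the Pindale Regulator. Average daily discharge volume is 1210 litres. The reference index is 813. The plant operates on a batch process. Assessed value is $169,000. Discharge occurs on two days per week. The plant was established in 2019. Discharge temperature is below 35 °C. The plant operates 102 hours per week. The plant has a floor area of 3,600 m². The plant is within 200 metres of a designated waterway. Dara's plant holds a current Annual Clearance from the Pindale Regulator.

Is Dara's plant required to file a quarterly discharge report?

Exception (a) does not apply: no current Annual Notice is held.
Exception (b): the wastewater is Schedule-A-only; assessed value is $169,000, under the $219,500 limit — every condition holds. But: (e) is triggered — a current Provisional Exemption Letter is held. (f) is inapplicable (discharge temperature is below 35 °C), so (e) stands. (b) is therefore removed.
All of (c)'s requirements are met (the facility operates on a batch process; the facility's operating hours per week are 102, below the 116 limit). Turning to paragraphs (g)–(k): (g) operates against (c): the reference index is 813, under the 847 limit. (h) is engaged (the compliance score is 28 points, meeting the 28 points threshold), but is overridden by (i): (i) applies — the plant is within 200 m of a designated waterway. (j) would limit (i) — a current Tier G Notice is held — but (k) sets (j) aside: (k) is triggered — a current Annual Clearance is held. (c) is therefore removed.
Exception (d) does not apply: the facility's floor area is 3,600 m², not below 3,450 m².
No exception applies. The general rule governs.

Yes — Dara's plant must file a quarterly discharge report.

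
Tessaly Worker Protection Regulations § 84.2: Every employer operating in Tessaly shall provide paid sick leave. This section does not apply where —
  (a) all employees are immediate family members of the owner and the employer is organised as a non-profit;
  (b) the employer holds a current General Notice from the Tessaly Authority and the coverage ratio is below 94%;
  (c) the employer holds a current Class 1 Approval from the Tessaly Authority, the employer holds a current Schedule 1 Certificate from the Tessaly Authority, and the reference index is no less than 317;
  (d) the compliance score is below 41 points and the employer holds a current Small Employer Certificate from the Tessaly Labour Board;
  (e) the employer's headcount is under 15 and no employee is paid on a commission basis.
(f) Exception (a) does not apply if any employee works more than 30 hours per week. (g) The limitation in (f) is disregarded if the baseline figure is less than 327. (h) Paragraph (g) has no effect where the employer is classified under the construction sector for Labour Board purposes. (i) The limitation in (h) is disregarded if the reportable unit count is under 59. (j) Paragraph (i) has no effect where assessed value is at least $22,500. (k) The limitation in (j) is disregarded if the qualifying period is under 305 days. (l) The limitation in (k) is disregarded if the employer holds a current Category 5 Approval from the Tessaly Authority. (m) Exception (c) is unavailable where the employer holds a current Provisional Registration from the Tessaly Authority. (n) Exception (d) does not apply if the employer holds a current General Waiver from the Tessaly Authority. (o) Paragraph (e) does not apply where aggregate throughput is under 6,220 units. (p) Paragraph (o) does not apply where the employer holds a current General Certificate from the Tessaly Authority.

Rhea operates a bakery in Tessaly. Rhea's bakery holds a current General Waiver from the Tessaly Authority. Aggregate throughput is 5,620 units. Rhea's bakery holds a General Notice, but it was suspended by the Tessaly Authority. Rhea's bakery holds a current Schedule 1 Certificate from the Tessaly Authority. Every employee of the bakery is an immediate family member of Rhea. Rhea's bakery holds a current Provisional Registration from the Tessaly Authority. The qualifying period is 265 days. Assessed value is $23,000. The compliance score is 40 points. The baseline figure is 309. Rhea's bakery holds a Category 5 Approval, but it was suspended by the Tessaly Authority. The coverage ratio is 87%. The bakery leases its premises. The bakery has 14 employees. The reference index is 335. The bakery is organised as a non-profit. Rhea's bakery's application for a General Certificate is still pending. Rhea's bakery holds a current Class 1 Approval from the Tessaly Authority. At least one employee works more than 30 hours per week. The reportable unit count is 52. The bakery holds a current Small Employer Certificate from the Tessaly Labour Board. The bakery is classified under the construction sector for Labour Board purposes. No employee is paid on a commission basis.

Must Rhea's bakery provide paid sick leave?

Exception (a): every employee is an immediate family member; the employer is a non-profit — every condition holds. As to paragraphs (f)–(l): (f) would limit (a) — at least one employee exceeds 30 hours/week — but (g) sets (f) aside: (g) operates against (f): the baseline figure is 309, less than the 327 limit. (h) is engaged (the bakery is classified under the construction sector), but is displaced by (i): (i) operates — the reportable unit count is 52, under the 59 limit. (j) would limit (i) — assessed value is $23,000, meeting the $22,500 threshold — but (k) sets (j) aside: (k) is triggered — the qualifying period is 265 days, under the 305 days limit. (l) is not triggered (there is no Category 5 Approval in force), so (k) stands. So (a) applies.
Exception (b) fails — there is no General Notice in force.
Exception (c) is satisfied on its face — a current Class 1 Approval is held; a current Schedule 1 Certificate is held; the reference index is 335, meeting the 317 threshold. However, paragraph (m) must be considered: (m) operates against (c): a current Provisional Registration is held. So (c) is unavailable.
All of (d)'s requirements are met (the compliance score is 40 points, below the 41 points limit; a current Small Employer Certificate is held). However, paragraph (n) must be considered: (n) is engaged — a current General Waiver is held. So (d) is unavailable.
Exception (e)'s conditions are all satisfied: the employer's headcount is 14, under the 15 limit; no employee is paid on commission. However, paragraphs (o)–(p) must be considered: (o) operates against (e): aggregate throughput is 5,620 units, under the 6,220 units limit. (p), which would lift (o), is inapplicable — no current General Certificate is held. (e) is therefore removed.

No — exception (a) applies; Rhea's bakery is not required to provide paid sick leave.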